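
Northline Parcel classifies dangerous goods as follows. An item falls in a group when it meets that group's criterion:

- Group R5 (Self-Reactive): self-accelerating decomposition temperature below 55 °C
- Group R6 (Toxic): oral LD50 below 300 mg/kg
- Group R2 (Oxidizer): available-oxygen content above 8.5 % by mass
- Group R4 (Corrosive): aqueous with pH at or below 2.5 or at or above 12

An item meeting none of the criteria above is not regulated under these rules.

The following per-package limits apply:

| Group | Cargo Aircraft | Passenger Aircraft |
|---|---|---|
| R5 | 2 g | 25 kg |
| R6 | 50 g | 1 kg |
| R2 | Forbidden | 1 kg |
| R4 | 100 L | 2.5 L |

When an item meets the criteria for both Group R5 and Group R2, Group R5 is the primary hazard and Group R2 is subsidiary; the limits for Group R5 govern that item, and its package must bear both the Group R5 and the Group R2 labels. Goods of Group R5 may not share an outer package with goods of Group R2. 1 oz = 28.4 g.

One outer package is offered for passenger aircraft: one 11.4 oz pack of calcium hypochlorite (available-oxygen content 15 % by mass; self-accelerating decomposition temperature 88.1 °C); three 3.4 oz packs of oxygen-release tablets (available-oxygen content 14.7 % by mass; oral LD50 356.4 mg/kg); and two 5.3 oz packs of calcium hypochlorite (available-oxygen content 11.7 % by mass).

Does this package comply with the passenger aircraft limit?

Calcium hypochlorite: available-oxygen content 15 % by mass > 8.5 % by mass → Group R2 (Oxidizer).
Oxygen-release tablets: available-oxygen content 14.7 % by mass > 8.5 % by mass → Group R2 (Oxidizer).
Calcium hypochlorite: available-oxygen content 11.7 % by mass > 8.5 % by mass → Group R2 (Oxidizer).
Group R2 net quantity: (one 11.4 oz pack = 323.76 g) + (three 3.4 oz packs = 289.68 g) + (two 5.3 oz packs = 301.04 g) = 914.48 g.
914.48 g ≤ 1 kg (passenger aircraft limit, Group R2) — within limit.

Yes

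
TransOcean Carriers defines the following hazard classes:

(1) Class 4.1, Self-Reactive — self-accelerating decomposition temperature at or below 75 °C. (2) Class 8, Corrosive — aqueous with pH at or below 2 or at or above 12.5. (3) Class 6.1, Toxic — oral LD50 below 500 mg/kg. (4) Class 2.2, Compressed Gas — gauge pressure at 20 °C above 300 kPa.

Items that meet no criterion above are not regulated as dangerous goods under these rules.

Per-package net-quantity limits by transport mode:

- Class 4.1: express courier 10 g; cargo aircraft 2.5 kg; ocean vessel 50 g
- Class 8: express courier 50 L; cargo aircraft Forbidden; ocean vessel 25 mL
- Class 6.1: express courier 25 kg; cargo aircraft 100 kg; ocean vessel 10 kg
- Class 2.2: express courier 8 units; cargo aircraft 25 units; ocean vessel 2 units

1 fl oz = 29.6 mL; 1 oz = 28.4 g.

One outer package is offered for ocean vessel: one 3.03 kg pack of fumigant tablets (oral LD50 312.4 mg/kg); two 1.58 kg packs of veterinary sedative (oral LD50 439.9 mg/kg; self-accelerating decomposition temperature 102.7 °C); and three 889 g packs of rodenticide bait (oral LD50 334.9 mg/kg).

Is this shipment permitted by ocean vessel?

Yes

The fumigant tablets have oral LD50 312.4 mg/kg, which is < 500 mg/kg, so they are Class 6.1 (Toxic).
Oral LD50 439.9 mg/kg meets the Class 6.1 criterion (Toxic), so the veterinary sedative is Class 6.1.
Rodenticide bait: oral LD50 334.9 mg/kg < 500 mg/kg → Class 6.1 (Toxic).
Total Class 6.1: 3.03 kg + (two 1.58 kg packs = 3.16 kg) + (three 889 g packs = 2.667 kg) = 8.857 kg.
8.857 kg ≤ 10 kg (ocean vessel limit, Class 6.1) — within limit.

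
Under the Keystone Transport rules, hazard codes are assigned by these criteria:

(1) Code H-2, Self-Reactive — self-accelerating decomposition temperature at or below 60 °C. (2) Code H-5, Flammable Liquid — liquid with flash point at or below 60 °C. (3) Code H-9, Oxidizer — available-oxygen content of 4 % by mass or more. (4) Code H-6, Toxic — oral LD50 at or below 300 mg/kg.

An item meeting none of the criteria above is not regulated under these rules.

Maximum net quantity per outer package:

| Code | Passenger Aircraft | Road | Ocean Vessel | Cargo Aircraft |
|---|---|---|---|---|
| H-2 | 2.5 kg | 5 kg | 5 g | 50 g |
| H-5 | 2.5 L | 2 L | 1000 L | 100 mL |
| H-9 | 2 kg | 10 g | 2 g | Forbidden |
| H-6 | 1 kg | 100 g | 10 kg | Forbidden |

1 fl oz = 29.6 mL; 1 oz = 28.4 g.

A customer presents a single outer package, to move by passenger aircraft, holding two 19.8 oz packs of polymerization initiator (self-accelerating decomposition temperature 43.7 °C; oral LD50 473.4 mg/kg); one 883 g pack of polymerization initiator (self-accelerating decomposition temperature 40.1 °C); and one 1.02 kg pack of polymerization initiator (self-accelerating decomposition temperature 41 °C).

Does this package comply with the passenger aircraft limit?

No

Polymerization initiator: self-accelerating decomposition temperature 43.7 °C ≤ 60 °C → Code H-2 (Self-Reactive).
With self-accelerating decomposition temperature 40.1 °C (≤ 60 °C), the polymerization initiator falls in Code H-2.
Polymerization initiator: self-accelerating decomposition temperature 41 °C ≤ 60 °C → Code H-2 (Self-Reactive).
Total Code H-2: (two 19.8 oz packs = 1124.64 g) + 883 g + 1.02 kg = 3027.64 g.
3027.64 g exceeds the passenger aircraft limit of 2.5 kg for Code H-2.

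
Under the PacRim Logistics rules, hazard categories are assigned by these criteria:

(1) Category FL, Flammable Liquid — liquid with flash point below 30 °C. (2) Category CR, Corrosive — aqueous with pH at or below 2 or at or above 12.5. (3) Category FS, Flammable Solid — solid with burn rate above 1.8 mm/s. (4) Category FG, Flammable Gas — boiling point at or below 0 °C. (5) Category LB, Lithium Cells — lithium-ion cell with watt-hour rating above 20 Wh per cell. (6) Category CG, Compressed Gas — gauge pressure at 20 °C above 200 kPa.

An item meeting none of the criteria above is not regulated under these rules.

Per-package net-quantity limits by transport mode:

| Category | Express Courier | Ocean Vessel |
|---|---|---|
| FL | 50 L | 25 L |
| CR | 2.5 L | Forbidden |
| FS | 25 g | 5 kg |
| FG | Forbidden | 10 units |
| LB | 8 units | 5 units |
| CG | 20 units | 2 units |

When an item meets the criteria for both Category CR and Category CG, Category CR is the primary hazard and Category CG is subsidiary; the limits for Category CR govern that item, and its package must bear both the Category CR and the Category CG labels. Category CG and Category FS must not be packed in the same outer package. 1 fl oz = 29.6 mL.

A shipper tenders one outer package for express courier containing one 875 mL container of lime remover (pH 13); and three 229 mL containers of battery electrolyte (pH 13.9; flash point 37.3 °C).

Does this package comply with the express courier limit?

Yes

The lime remover has pH 13, which is ≥ 12.5, so it is Category CR (Corrosive).
pH 13.9 meets the Category CR criterion (Corrosive), so the battery electrolyte is Category CR.
Category CR net quantity: 875 mL + (three 229 mL containers = 687 mL) = 1.562 L.
1.562 L ≤ 2.5 L (express courier limit, Category CR) — within limit.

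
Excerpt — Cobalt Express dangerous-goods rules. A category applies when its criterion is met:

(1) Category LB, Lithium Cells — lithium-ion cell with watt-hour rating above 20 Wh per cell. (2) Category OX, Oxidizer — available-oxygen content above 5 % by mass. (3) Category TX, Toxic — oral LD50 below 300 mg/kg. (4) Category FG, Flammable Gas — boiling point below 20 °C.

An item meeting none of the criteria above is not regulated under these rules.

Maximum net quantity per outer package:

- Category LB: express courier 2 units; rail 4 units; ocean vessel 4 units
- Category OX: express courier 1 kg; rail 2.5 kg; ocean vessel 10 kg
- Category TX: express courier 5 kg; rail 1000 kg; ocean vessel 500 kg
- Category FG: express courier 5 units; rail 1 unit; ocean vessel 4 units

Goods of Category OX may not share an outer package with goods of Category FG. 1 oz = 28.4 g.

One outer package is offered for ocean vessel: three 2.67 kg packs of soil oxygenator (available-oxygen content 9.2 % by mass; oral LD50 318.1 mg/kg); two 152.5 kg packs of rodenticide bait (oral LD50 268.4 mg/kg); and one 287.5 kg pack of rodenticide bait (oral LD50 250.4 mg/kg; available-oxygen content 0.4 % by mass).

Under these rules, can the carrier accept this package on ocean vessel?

No

Available-oxygen content 9.2 % by mass meets the Category OX criterion (Oxidizer), so the soil oxygenator is Category OX.
With oral LD50 268.4 mg/kg (< 300 mg/kg), the rodenticide bait falls in Category TX.
The rodenticide bait has oral LD50 250.4 mg/kg, which is < 300 mg/kg, so it is Category TX (Toxic).
Category TX net quantity: (two 152.5 kg packs = 305 kg) + 287.5 kg = 592.5 kg.
592.5 kg exceeds the ocean vessel limit of 500 kg for Category TX.
Category OX quantity: three 2.67 kg packs = 8.01 kg.
8.01 kg ≤ 10 kg (ocean vessel limit, Category OX) — within limit.
The segregation rule (Category OX with Category FG) does not apply to Category TX with Category OX.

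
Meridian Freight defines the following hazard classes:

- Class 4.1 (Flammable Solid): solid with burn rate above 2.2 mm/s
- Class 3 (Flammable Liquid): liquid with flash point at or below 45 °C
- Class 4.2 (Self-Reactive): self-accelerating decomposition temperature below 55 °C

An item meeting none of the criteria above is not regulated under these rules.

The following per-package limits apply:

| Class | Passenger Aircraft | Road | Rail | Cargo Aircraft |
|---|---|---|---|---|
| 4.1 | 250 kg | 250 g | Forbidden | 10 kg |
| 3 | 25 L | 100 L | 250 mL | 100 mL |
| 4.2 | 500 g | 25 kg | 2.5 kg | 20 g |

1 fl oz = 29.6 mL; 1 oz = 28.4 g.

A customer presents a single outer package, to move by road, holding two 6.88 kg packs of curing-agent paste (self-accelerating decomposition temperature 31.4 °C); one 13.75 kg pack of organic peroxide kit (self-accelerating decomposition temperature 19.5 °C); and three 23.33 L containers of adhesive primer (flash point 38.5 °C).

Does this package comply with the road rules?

No

The curing-agent paste has self-accelerating decomposition temperature 31.4 °C, which is < 55 °C, so it is Class 4.2 (Self-Reactive).
With self-accelerating decomposition temperature 19.5 °C (< 55 °C), the organic peroxide kit falls in Class 4.2.
Adhesive primer: flash point 38.5 °C ≤ 45 °C → Class 3 (Flammable Liquid).
Class 4.2 net quantity: (two 6.88 kg packs = 13.76 kg) + 13.75 kg = 27.51 kg.
That exceeds the Class 4.2 road limit of 25 kg.
Class 3 quantity: three 23.33 L containers = 69.99 L.
That is within the Class 3 road limit of 100 L.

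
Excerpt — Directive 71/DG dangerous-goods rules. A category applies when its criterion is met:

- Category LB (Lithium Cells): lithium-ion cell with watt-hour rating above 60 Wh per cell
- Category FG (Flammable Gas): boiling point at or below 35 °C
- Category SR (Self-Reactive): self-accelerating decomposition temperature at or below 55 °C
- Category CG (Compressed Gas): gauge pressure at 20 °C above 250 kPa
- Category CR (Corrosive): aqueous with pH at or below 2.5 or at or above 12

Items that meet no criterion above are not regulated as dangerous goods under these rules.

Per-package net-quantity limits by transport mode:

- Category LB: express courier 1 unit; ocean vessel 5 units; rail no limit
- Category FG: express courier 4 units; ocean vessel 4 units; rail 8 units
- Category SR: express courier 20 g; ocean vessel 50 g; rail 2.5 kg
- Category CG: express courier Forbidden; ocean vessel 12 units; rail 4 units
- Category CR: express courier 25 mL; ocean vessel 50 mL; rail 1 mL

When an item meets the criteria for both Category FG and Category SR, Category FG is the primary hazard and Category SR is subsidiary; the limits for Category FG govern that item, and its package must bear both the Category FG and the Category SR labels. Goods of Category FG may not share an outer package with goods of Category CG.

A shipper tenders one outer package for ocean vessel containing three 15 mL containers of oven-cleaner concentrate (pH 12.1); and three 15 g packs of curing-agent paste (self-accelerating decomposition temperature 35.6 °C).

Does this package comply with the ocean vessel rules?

Yes

With pH 12.1 (≥ 12), the oven-cleaner concentrate falls in Category CR.
Curing-agent paste: self-accelerating decomposition temperature 35.6 °C ≤ 55 °C → Category SR (Self-Reactive).
Category SR quantity: three 15 g packs = 45 g.
45 g ≤ 50 g (ocean vessel limit, Category SR) — within limit.
Category CR quantity: three 15 mL containers = 45 mL.
45 mL is within the ocean vessel limit of 50 mL for Category CR.
The segregation rule (Category FG with Category CG) does not apply to Category SR with Category CR.
Every hazard category is within its ocean vessel limit and no segregation rule is violated.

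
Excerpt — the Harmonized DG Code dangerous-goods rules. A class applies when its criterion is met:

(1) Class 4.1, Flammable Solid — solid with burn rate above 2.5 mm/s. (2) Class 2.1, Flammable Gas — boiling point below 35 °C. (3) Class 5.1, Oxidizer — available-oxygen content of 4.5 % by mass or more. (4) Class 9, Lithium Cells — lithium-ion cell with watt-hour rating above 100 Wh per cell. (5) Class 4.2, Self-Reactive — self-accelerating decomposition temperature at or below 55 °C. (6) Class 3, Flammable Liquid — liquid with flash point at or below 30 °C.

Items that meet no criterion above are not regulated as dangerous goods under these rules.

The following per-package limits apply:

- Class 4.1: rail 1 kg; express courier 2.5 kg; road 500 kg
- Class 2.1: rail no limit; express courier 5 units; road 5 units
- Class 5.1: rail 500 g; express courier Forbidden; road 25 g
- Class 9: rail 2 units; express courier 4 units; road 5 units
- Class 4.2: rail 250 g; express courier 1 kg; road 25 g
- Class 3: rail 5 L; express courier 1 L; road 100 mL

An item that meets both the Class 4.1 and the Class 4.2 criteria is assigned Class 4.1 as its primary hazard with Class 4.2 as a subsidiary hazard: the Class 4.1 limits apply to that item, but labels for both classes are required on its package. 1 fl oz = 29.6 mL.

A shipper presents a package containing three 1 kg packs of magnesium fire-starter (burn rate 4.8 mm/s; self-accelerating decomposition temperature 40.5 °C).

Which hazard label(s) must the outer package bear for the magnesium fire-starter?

With burn rate 4.8 mm/s (> 2.5 mm/s), the magnesium fire-starter falls in Class 4.1.
Self-accelerating decomposition temperature 40.5 °C meets the Class 4.2 criterion (Self-Reactive), so the magnesium fire-starter is Class 4.2.
By the precedence rule Class 4.1 is primary and Class 4.2 is subsidiary, and that rule requires both labels on the package.

Class 4.1 and 4.2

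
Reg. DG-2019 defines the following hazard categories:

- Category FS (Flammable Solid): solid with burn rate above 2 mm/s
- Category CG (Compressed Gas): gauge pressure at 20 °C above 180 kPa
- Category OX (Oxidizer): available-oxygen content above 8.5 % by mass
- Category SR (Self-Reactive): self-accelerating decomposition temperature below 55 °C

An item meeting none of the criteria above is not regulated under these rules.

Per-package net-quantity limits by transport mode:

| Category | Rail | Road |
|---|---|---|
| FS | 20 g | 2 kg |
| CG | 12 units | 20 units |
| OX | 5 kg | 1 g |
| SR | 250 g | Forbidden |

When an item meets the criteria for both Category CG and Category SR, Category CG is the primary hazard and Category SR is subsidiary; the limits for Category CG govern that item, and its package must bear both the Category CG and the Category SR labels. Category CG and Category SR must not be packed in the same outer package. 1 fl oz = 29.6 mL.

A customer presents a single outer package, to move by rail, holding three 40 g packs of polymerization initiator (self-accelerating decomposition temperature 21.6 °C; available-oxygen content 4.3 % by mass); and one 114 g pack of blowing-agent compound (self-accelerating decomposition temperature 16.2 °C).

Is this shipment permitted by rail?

Polymerization initiator: self-accelerating decomposition temperature 21.6 °C < 55 °C → Category SR (Self-Reactive).
Blowing-agent compound: self-accelerating decomposition temperature 16.2 °C < 55 °C → Category SR (Self-Reactive).
Category SR net quantity: (three 40 g packs = 120 g) + 114 g = 234 g.
That is within the Category SR rail limit of 250 g.

Yes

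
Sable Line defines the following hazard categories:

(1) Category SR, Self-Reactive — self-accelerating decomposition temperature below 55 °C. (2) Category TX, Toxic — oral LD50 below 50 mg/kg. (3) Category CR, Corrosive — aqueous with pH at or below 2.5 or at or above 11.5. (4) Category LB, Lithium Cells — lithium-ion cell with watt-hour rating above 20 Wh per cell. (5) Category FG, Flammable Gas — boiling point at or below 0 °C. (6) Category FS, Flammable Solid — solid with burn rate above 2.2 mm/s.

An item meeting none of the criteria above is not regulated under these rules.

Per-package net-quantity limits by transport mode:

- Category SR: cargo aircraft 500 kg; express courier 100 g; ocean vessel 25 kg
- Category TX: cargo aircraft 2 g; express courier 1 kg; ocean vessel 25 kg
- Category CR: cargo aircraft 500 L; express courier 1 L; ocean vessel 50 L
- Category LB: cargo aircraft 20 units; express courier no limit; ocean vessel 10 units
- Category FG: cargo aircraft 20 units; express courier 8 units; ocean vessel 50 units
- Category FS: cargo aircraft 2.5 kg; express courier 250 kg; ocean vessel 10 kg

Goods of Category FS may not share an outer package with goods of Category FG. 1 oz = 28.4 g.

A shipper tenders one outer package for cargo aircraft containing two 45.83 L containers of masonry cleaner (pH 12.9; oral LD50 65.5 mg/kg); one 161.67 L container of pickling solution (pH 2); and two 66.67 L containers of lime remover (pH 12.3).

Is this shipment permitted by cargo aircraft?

With pH 12.9 (≥ 11.5), the masonry cleaner falls in Category CR.
The pickling solution has pH 2, which is ≤ 2.5, so it is Category CR (Corrosive).
With pH 12.3 (≥ 11.5), the lime remover falls in Category CR.
Total Category CR: (two 45.83 L containers = 91.66 L) + 161.67 L + (two 66.67 L containers = 133.34 L) = 386.67 L.
386.67 L ≤ 500 L (cargo aircraft limit, Category CR) — within limit.

Yes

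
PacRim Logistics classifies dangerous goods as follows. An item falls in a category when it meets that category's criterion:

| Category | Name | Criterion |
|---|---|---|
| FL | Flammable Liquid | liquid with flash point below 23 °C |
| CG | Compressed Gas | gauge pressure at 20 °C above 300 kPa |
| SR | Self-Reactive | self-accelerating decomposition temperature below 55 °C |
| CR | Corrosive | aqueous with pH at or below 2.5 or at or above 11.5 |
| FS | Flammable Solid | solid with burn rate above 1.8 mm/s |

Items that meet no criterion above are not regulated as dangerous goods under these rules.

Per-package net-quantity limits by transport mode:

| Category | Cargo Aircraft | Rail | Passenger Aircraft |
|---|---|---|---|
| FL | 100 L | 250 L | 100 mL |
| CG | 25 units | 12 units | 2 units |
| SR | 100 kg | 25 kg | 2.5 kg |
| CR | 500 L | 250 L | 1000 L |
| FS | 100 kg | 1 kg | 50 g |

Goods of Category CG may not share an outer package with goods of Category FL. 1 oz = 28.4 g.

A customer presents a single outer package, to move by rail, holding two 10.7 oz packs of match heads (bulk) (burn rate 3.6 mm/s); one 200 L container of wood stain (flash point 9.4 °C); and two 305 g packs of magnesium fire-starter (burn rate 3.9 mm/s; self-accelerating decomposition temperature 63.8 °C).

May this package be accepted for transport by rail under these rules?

No

With burn rate 3.6 mm/s (> 1.8 mm/s), the match heads (bulk) fall in Category FS.
Wood stain: flash point 9.4 °C < 23 °C → Category FL (Flammable Liquid).
Burn rate 3.9 mm/s meets the Category FS criterion (Flammable Solid), so the magnesium fire-starter is Category FS.
Total Category FS: (two 10.7 oz packs = 607.76 g) + (two 305 g packs = 610 g) = 1217.76 g.
1217.76 g > 1 kg (rail limit, Category FS) — over the limit.
Category FL quantity: 200 L.
That is within the Category FL rail limit of 250 L.
The segregation rule (Category CG with Category FL) does not apply to Category FS with Category FL.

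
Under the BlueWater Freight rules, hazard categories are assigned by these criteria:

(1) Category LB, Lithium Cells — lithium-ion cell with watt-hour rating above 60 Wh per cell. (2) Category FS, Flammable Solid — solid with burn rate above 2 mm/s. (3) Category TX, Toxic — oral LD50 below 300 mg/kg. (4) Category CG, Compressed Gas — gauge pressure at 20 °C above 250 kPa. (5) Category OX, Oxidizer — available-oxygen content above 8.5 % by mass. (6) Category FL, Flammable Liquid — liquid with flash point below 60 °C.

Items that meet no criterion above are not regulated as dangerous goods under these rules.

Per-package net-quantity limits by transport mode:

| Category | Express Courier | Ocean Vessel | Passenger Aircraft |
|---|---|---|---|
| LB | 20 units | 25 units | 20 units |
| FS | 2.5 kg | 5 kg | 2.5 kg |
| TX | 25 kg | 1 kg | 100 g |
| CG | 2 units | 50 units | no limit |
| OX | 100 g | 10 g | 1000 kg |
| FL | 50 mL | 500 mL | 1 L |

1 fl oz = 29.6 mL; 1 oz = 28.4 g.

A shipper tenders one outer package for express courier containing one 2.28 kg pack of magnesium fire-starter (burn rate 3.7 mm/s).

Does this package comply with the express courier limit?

Magnesium fire-starter: burn rate 3.7 mm/s > 2 mm/s → Category FS (Flammable Solid).
Category FS quantity: 2.28 kg.
That is within the Category FS express courier limit of 2.5 kg.

Yes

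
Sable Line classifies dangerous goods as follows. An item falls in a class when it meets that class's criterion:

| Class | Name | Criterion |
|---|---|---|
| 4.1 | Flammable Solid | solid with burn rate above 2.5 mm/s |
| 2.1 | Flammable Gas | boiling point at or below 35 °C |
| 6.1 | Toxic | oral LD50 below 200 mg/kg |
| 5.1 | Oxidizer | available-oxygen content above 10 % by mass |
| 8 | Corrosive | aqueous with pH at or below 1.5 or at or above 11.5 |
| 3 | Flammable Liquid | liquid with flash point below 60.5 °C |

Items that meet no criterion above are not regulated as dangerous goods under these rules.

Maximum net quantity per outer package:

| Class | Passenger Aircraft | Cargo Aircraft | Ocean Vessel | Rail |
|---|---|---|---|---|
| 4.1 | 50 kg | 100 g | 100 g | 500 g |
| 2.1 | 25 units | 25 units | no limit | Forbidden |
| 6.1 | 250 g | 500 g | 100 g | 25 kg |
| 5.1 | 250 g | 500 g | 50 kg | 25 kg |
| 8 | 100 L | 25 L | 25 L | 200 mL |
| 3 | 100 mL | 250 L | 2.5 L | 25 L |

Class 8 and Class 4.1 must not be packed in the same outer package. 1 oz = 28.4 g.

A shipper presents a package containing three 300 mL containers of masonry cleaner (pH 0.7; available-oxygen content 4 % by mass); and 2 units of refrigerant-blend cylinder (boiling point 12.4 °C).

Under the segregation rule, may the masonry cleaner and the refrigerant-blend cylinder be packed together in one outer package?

pH 0.7 meets the Class 8 criterion (Corrosive), so the masonry cleaner is Class 8.
Refrigerant-blend cylinder: boiling point 12.4 °C ≤ 35 °C → Class 2.1 (Flammable Gas).
No segregation rule bars Class 8 with Class 2.1.

Yes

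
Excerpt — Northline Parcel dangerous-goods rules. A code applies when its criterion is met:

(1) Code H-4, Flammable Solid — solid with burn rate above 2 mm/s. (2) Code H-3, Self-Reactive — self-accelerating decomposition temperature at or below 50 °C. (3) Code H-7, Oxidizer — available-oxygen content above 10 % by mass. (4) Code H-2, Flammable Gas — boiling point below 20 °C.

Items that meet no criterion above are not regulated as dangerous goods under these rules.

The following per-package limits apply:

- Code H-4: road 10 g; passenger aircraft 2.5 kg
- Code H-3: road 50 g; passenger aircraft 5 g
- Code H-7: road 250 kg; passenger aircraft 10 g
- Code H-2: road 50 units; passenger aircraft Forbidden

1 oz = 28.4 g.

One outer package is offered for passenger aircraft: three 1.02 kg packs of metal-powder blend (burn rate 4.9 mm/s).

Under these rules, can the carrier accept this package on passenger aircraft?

No

The metal-powder blend has burn rate 4.9 mm/s, which is > 2 mm/s, so it is Code H-4 (Flammable Solid).
Code H-4 quantity: three 1.02 kg packs = 3.06 kg.
3.06 kg > 2.5 kg (passenger aircraft limit, Code H-4) — over the limit.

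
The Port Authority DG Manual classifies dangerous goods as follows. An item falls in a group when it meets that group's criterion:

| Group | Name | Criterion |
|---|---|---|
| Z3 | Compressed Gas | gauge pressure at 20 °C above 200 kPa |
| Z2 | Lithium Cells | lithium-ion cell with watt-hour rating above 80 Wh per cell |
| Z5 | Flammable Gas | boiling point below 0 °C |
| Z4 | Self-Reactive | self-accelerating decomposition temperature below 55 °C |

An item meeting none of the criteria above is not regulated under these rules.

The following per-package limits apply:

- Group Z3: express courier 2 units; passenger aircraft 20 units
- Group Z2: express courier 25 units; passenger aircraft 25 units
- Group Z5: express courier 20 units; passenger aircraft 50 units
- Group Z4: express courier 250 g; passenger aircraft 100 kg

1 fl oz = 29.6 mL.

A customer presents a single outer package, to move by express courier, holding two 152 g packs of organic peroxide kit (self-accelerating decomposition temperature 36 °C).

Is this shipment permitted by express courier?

No

The organic peroxide kit has self-accelerating decomposition temperature 36 °C, which is < 55 °C, so it is Group Z4 (Self-Reactive).
Group Z4 quantity: two 152 g packs = 304 g.
That exceeds the Group Z4 express courier limit of 250 g.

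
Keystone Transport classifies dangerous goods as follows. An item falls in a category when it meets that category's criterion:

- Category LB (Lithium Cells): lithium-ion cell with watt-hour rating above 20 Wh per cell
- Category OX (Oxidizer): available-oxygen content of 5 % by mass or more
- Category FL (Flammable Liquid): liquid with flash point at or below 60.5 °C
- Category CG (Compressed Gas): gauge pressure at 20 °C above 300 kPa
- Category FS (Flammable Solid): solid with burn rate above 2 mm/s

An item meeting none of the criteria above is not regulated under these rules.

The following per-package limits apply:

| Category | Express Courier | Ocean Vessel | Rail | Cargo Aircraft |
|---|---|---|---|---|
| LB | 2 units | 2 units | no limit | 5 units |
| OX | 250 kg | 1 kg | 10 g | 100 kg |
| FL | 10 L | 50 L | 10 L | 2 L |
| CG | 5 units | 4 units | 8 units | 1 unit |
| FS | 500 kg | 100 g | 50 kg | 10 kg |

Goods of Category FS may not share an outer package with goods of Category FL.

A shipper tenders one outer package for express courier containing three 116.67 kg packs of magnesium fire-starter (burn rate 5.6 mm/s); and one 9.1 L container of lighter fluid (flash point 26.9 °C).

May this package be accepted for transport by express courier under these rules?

No

The magnesium fire-starter has burn rate 5.6 mm/s, which is > 2 mm/s, so it is Category FS (Flammable Solid).
With flash point 26.9 °C (≤ 60.5 °C), the lighter fluid falls in Category FL.
Category FS quantity: three 116.67 kg packs = 350.01 kg.
350.01 kg is within the express courier limit of 500 kg for Category FS.
Category FL quantity: 9.1 L.
9.1 L ≤ 10 L (express courier limit, Category FL) — within limit.
Category FS and Category FL may not share an outer package.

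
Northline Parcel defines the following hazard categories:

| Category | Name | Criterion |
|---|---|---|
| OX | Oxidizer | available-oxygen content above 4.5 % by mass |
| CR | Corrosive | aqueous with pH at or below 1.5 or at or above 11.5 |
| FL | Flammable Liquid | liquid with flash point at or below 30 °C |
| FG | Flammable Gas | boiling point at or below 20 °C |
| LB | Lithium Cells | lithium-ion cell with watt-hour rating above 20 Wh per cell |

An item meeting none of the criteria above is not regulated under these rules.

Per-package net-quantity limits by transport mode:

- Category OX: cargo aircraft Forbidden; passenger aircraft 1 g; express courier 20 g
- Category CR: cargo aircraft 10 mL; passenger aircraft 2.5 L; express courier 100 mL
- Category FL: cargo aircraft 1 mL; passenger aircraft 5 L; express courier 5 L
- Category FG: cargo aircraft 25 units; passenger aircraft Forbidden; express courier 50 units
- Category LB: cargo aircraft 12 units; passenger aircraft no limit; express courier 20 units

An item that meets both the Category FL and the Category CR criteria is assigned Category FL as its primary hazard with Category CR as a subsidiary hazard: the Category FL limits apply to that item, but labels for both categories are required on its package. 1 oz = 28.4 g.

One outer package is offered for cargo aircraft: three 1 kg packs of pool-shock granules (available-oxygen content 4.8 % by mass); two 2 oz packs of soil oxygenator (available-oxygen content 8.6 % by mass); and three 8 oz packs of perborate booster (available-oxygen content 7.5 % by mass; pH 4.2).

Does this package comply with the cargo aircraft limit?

No

Available-oxygen content 4.8 % by mass meets the Category OX criterion (Oxidizer), so the pool-shock granules are Category OX.
With available-oxygen content 8.6 % by mass (> 4.5 % by mass), the soil oxygenator falls in Category OX.
With available-oxygen content 7.5 % by mass (> 4.5 % by mass), the perborate booster falls in Category OX.
Total Category OX: (three 1 kg packs = 3 kg) + (two 2 oz packs = 113.6 g) + (three 8 oz packs = 681.6 g) = 3795.2 g.
By cargo aircraft, Category OX is Forbidden regardless of quantity.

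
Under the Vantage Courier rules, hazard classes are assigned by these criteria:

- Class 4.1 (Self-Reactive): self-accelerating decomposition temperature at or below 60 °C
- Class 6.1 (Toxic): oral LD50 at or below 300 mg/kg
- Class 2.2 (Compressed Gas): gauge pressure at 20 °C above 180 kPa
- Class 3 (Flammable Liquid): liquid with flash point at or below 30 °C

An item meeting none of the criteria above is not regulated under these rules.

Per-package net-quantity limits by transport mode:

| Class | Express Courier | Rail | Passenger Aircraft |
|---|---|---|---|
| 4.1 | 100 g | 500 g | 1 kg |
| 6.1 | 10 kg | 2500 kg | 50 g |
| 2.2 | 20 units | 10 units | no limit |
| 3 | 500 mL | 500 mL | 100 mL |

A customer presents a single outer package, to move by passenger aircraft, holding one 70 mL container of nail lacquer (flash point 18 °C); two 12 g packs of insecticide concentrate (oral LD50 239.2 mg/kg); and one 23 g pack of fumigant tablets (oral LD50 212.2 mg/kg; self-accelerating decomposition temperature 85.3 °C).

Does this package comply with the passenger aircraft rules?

Yes

With flash point 18 °C (≤ 30 °C), the nail lacquer falls in Class 3.
Insecticide concentrate: oral LD50 239.2 mg/kg ≤ 300 mg/kg → Class 6.1 (Toxic).
With oral LD50 212.2 mg/kg (≤ 300 mg/kg), the fumigant tablets fall in Class 6.1.
Class 6.1 net quantity: (two 12 g packs = 24 g) + 23 g = 47 g.
That is within the Class 6.1 passenger aircraft limit of 50 g.
Class 3 quantity: 70 mL.
That is within the Class 3 passenger aircraft limit of 100 mL.
Every hazard class is within its passenger aircraft limit and no segregation rule is violated.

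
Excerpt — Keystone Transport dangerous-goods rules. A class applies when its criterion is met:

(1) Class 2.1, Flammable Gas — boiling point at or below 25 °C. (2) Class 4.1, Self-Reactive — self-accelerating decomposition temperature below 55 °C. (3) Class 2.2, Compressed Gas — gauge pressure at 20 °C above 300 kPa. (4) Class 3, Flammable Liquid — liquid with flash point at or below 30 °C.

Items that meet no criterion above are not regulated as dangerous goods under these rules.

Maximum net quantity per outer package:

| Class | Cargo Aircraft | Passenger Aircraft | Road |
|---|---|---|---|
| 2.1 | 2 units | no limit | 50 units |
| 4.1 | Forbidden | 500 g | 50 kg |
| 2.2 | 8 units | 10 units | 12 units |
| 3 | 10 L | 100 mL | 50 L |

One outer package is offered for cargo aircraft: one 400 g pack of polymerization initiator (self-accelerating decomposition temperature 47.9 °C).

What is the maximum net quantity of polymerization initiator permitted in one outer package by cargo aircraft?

Forbidden

The polymerization initiator has self-accelerating decomposition temperature 47.9 °C, which is < 55 °C, so it is Class 4.1 (Self-Reactive).
The cargo aircraft limit for Class 4.1 is Forbidden.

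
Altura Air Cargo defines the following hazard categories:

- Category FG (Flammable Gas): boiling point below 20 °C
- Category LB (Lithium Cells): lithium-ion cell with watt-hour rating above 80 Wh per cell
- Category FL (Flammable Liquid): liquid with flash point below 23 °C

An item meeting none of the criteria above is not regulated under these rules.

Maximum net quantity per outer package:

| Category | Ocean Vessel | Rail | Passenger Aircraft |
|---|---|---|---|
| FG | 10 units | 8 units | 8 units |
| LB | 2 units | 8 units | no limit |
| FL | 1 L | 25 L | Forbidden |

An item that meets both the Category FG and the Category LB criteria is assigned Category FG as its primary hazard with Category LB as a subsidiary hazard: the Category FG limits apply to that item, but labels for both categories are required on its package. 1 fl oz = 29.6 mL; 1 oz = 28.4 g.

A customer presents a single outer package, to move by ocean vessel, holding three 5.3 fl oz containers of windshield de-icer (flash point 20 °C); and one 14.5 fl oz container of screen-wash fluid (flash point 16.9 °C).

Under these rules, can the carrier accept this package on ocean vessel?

Yes

With flash point 20 °C (< 23 °C), the windshield de-icer falls in Category FL.
The screen-wash fluid has flash point 16.9 °C, which is < 23 °C, so it is Category FL (Flammable Liquid).
Category FL net quantity: (three 5.3 fl oz containers = 470.64 mL) + (one 14.5 fl oz container = 429.2 mL) = 899.84 mL.
899.84 mL is within the ocean vessel limit of 1 L for Category FL.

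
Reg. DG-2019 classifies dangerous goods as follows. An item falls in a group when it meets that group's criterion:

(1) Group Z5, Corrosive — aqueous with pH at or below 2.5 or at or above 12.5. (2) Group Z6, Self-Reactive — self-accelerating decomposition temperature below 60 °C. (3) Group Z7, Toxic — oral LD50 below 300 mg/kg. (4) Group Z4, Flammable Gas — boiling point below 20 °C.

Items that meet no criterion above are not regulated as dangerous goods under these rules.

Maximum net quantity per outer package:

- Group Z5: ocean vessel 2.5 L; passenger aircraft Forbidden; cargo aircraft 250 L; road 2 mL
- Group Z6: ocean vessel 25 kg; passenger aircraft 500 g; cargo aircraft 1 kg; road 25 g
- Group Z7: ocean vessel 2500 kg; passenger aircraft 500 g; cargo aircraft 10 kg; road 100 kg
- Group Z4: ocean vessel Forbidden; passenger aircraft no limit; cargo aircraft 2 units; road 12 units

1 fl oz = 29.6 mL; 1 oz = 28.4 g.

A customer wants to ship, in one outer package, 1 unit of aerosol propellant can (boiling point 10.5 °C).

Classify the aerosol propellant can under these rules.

Aerosol propellant can: boiling point 10.5 °C < 20 °C → Group Z4 (Flammable Gas).

Group Z4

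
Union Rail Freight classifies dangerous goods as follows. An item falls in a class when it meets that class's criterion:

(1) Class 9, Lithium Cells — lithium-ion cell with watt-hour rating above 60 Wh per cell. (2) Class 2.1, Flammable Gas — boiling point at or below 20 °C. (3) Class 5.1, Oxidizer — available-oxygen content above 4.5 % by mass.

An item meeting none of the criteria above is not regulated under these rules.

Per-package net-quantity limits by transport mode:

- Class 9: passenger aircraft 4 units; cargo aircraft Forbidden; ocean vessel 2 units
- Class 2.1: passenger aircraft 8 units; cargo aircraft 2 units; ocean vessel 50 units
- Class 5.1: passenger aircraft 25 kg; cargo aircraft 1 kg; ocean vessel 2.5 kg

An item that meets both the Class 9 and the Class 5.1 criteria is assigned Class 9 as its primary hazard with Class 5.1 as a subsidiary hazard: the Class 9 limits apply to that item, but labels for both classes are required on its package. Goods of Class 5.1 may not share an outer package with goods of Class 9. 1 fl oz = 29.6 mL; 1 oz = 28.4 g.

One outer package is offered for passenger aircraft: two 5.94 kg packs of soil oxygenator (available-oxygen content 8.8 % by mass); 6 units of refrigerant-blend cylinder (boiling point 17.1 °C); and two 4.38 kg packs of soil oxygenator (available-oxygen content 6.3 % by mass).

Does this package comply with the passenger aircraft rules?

Yes

With available-oxygen content 8.8 % by mass (> 4.5 % by mass), the soil oxygenator falls in Class 5.1.
With boiling point 17.1 °C (≤ 20 °C), the refrigerant-blend cylinder falls in Class 2.1.
The soil oxygenator has available-oxygen content 6.3 % by mass, which is > 4.5 % by mass, so it is Class 5.1 (Oxidizer).
Total Class 5.1: (two 5.94 kg packs = 11.88 kg) + (two 4.38 kg packs = 8.76 kg) = 20.64 kg.
20.64 kg ≤ 25 kg (passenger aircraft limit, Class 5.1) — within limit.
Class 2.1 quantity: 6 units.
6 units ≤ 8 units (passenger aircraft limit, Class 2.1) — within limit.
The segregation rule (Class 5.1 with Class 9) does not apply to Class 5.1 with Class 2.1.
Every hazard class is within its passenger aircraft limit and no segregation rule is violated.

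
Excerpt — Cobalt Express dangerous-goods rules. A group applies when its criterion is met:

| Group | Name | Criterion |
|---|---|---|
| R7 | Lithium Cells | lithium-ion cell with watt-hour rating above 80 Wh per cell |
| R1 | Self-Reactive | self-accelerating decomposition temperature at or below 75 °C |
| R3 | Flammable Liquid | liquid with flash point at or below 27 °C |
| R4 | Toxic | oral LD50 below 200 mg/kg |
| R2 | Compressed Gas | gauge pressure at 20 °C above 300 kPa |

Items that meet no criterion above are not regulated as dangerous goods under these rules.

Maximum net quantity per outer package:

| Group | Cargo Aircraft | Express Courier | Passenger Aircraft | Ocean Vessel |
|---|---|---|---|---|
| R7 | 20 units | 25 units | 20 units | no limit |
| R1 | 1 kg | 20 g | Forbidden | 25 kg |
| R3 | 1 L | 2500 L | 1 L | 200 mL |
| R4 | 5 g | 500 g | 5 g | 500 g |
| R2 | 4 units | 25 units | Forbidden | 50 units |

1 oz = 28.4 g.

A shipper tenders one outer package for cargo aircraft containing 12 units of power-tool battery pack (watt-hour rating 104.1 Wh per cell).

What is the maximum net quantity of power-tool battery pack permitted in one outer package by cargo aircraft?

20 units

The power-tool battery pack has watt-hour rating 104.1 Wh per cell, which is > 80 Wh per cell, so it is Group R7 (Lithium Cells).
The cargo aircraft limit for Group R7 is 20 units.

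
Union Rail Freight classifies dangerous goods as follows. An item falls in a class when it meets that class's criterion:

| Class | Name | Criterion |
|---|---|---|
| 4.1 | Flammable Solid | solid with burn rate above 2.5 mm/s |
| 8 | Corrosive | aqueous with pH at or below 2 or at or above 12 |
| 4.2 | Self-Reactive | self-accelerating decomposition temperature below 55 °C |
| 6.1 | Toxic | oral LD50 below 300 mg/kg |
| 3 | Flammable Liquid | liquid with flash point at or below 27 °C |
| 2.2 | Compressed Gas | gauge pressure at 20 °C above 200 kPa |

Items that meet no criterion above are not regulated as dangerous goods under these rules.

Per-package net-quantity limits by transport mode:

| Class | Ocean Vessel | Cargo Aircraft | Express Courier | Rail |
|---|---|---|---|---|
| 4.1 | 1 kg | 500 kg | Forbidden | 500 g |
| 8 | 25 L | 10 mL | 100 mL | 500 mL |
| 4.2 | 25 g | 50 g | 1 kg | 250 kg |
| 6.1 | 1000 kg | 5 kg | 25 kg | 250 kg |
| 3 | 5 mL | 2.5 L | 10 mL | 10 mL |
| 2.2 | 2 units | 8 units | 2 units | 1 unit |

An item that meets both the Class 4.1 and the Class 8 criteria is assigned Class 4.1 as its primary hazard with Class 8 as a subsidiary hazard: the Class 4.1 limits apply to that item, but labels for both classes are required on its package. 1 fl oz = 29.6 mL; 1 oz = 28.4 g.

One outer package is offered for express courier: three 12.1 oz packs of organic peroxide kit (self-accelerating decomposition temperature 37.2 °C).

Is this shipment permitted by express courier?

The organic peroxide kit has self-accelerating decomposition temperature 37.2 °C, which is < 55 °C, so it is Class 4.2 (Self-Reactive).
Class 4.2 quantity: three 12.1 oz packs = 1030.92 g.
1030.92 g > 1 kg (express courier limit, Class 4.2) — over the limit.

No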